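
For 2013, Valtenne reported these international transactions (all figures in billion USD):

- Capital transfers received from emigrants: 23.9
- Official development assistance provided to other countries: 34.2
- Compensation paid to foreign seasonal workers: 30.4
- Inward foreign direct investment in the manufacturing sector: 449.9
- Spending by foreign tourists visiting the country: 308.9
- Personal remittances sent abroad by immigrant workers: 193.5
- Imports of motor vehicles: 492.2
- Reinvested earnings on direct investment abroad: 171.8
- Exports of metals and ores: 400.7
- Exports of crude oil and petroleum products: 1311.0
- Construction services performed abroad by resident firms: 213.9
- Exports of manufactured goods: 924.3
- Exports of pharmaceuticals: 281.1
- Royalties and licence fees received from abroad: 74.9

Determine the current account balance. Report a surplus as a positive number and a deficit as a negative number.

Goods: 924.3 + 281.1 + 1311.0 - 492.2 + 400.7 = 2424.9
Services: 213.9 + 74.9 + 308.9 = 597.7
Primary income: 171.8 - 30.4 = 141.4
Secondary income: -34.2 - 193.5 = -227.7
Current account = 2424.9 + 597.7 + 141.4 + (-227.7) = 2936.3
(Excluded from the current account — capital account: capital transfers received from emigrants 23.9; financial account: inward foreign direct investment in the manufacturing sector 449.9.)

2936.3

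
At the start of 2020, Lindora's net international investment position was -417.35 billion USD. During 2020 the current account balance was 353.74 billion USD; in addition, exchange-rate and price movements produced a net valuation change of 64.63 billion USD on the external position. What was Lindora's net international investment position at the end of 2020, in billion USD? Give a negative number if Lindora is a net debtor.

1.02

Change in NIIP = current account + net valuation change = 353.74 + 64.63 = 418.37
End-of-year NIIP = -417.35 + 418.37 = 1.02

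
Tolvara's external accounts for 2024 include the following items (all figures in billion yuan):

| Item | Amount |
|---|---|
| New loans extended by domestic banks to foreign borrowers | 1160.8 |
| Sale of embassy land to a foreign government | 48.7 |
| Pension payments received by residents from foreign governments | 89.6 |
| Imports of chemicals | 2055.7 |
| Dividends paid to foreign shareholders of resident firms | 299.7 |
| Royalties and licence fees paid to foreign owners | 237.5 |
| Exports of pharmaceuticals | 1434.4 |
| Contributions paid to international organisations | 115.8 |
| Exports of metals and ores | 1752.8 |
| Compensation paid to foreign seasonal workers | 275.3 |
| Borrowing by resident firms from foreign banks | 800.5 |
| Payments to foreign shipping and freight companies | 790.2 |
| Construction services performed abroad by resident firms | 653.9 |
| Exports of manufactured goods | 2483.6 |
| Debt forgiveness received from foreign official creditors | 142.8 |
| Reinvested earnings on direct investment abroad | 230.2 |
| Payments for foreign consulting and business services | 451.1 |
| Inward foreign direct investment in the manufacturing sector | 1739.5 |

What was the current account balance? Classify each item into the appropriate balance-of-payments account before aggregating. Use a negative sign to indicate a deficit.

Goods: -2055.7 + 1752.8 + 1434.4 + 2483.6 = 3615.1
Services: -451.1 + 653.9 - 790.2 - 237.5 = -824.9
Primary income: 230.2 - 299.7 - 275.3 = -344.8
Secondary income: 89.6 - 115.8 = -26.2
Current account = 3615.1 + (-824.9) + (-344.8) + (-26.2) = 2419.2
(Excluded from the current account — financial account: new loans extended by domestic banks to foreign borrowers 1160.8, borrowing by resident firms from foreign banks 800.5, inward foreign direct investment in the manufacturing sector 1739.5; capital account: sale of embassy land to a foreign government 48.7, debt forgiveness received from foreign official creditors 142.8.)

2419.2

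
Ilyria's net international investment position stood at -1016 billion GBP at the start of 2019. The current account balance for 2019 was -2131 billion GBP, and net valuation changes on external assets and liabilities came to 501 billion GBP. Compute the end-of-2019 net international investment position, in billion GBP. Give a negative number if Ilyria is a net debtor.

Change in NIIP = current account + net valuation change = -2131 + 501 = -1630
End-of-year NIIP = -1016 + (-1630) = -2646

-2646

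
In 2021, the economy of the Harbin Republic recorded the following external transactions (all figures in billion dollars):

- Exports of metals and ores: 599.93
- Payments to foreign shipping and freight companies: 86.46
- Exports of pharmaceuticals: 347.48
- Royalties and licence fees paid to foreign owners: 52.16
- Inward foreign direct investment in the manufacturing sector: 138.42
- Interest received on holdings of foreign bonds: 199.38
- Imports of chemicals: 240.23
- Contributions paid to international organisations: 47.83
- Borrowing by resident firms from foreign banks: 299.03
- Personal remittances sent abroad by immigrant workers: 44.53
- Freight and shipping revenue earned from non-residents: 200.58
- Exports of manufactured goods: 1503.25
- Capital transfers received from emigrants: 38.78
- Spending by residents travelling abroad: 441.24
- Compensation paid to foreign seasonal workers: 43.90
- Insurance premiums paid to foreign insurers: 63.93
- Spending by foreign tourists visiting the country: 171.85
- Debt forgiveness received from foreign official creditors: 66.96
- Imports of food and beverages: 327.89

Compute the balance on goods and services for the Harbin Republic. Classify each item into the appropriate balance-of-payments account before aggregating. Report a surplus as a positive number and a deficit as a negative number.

Goods: 1503.25 + 347.48 - 240.23 + 599.93 - 327.89 = 1882.54
Services: -441.24 - 52.16 - 63.93 - 86.46 + 200.58 + 171.85 = -271.36
Trade balance = 1882.54 + (-271.36) = 1611.18
(Excluded from the trade balance — financial account: inward foreign direct investment in the manufacturing sector 138.42, borrowing by resident firms from foreign banks 299.03; primary income: interest received on holdings of foreign bonds 199.38, compensation paid to foreign seasonal workers 43.90; secondary income: contributions paid to international organisations 47.83, personal remittances sent abroad by immigrant workers 44.53; capital account: capital transfers received from emigrants 38.78, debt forgiveness received from foreign official creditors 66.96.)

1611.18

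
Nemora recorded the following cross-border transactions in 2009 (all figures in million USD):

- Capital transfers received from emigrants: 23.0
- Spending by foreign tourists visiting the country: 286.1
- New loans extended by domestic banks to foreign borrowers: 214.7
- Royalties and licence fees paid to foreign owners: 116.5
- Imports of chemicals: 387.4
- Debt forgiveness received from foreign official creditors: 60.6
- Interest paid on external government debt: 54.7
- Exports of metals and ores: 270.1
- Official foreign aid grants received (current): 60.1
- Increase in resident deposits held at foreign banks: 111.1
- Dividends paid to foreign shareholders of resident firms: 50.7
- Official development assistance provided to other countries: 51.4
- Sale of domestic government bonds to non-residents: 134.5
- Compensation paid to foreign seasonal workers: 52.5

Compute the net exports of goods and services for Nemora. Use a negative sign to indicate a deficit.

Goods: 270.1 - 387.4 = -117.3
Services: 286.1 - 116.5 = 169.6
Trade balance = -117.3 + 169.6 = 52.3
(Excluded from the trade balance — capital account: capital transfers received from emigrants 23.0, debt forgiveness received from foreign official creditors 60.6; financial account: new loans extended by domestic banks to foreign borrowers 214.7, increase in resident deposits held at foreign banks 111.1, sale of domestic government bonds to non-residents 134.5; primary income: interest paid on external government debt 54.7, dividends paid to foreign shareholders of resident firms 50.7, compensation paid to foreign seasonal workers 52.5; secondary income: official foreign aid grants received (current) 60.1, official development assistance provided to other countries 51.4.)

52.3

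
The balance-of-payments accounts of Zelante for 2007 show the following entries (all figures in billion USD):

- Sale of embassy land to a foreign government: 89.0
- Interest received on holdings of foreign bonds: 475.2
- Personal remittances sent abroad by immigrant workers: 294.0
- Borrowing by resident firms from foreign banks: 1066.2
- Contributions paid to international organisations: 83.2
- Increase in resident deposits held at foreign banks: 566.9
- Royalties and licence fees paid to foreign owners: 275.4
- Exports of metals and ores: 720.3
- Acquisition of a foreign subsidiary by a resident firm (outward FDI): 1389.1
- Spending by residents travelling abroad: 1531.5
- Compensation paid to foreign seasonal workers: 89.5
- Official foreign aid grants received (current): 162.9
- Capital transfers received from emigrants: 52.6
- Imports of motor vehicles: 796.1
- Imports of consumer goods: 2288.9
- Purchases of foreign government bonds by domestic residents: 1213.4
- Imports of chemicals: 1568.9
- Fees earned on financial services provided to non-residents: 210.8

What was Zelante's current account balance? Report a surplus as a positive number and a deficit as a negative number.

-5358.3

Goods: -1568.9 + 720.3 - 2288.9 - 796.1 = -3933.6
Services: -1531.5 - 275.4 + 210.8 = -1596.1
Primary income: 475.2 - 89.5 = 385.7
Secondary income: -294.0 - 83.2 + 162.9 = -214.3
Current account = (-3933.6) + (-1596.1) + 385.7 + (-214.3) = -5358.3
(Excluded from the current account — capital account: sale of embassy land to a foreign government 89.0, capital transfers received from emigrants 52.6; financial account: borrowing by resident firms from foreign banks 1066.2, increase in resident deposits held at foreign banks 566.9, acquisition of a foreign subsidiary by a resident firm (outward FDI) 1389.1, purchases of foreign government bonds by domestic residents 1213.4.)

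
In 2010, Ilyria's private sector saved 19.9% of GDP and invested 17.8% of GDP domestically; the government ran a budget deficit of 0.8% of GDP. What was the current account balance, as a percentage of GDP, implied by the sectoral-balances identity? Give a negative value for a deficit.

1.3

By the sectoral-balances identity, CA = (S_private - I) + (T - G).
Private balance = 19.9 - 17.8 = 2.1
Government balance (T - G) = -0.8
CA = 2.1 + (-0.8) = 1.3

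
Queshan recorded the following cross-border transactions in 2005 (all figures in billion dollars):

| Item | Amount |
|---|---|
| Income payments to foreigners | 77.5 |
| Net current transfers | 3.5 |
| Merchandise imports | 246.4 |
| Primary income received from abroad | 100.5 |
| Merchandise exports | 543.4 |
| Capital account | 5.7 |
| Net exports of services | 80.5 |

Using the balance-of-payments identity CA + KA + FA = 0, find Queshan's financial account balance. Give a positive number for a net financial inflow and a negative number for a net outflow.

-409.7

Goods balance = 543.4 - 246.4 = 297.0
Services balance = 80.5
Trade balance (goods + services) = 297.0 + 80.5 = 377.5
Net primary income = 100.5 - 77.5 = 23.0
Net secondary income = 3.5
Current account = 377.5 + 23.0 + 3.5 = 404.0
Financial account = -(404.0 + 5.7) = -409.7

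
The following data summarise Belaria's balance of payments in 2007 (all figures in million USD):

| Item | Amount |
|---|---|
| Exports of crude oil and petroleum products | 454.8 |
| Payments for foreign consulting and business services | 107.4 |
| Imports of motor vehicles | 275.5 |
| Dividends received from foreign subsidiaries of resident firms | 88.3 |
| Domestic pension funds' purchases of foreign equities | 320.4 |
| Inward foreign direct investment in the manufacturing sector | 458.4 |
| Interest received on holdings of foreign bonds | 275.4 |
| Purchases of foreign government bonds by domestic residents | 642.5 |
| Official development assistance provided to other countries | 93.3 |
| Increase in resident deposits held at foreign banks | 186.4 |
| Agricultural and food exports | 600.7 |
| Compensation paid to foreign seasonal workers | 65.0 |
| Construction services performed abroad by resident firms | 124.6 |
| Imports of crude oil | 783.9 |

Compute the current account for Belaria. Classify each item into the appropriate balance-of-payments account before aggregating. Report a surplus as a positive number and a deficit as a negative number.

218.7

Goods: -275.5 + 600.7 + 454.8 - 783.9 = -3.9
Services: 124.6 - 107.4 = 17.2
Primary income: 275.4 - 65.0 + 88.3 = 298.7
Secondary income: -93.3
Current account = (-3.9) + 17.2 + 298.7 + (-93.3) = 218.7
(Excluded from the current account — financial account: domestic pension funds' purchases of foreign equities 320.4, inward foreign direct investment in the manufacturing sector 458.4, purchases of foreign government bonds by domestic residents 642.5, increase in resident deposits held at foreign banks 186.4.)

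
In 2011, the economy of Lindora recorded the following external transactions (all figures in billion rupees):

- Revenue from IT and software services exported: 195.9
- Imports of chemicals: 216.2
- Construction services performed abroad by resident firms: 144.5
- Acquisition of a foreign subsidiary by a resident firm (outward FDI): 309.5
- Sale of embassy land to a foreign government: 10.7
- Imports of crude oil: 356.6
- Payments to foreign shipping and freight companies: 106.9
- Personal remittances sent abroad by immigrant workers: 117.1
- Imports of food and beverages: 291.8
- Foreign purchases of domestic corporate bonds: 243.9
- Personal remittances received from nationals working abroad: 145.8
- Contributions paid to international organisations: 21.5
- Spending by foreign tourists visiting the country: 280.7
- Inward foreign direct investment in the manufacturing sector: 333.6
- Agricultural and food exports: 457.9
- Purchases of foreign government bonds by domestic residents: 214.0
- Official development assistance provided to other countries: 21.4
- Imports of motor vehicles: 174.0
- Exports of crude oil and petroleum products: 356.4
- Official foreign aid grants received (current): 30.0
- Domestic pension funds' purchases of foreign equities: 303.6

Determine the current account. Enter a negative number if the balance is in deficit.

Goods: 457.9 - 216.2 - 291.8 - 356.6 + 356.4 - 174.0 = -224.3
Services: 280.7 + 144.5 - 106.9 + 195.9 = 514.2
Secondary income: -21.4 - 117.1 - 21.5 + 30.0 + 145.8 = 15.8
Current account = (-224.3) + 514.2 + 15.8 = 305.7
(Excluded from the current account — financial account: acquisition of a foreign subsidiary by a resident firm (outward FDI) 309.5, foreign purchases of domestic corporate bonds 243.9, inward foreign direct investment in the manufacturing sector 333.6, purchases of foreign government bonds by domestic residents 214.0, domestic pension funds' purchases of foreign equities 303.6; capital account: sale of embassy land to a foreign government 10.7.)

305.7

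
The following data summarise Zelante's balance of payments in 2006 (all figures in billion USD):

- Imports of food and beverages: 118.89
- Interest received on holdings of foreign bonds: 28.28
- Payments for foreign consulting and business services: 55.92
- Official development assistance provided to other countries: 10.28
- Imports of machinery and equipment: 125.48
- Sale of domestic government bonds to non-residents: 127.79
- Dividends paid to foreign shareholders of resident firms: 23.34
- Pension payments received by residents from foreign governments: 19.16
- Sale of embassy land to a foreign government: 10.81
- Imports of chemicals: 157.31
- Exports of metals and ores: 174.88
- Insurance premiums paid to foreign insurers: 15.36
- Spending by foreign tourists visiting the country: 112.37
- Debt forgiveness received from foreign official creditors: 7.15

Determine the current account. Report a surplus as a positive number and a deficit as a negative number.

-171.89

Goods: -118.89 - 157.31 + 174.88 - 125.48 = -226.80
Services: -55.92 - 15.36 + 112.37 = 41.09
Primary income: -23.34 + 28.28 = 4.94
Secondary income: 19.16 - 10.28 = 8.88
Current account = (-226.80) + 41.09 + 4.94 + 8.88 = -171.89
(Excluded from the current account — financial account: sale of domestic government bonds to non-residents 127.79; capital account: sale of embassy land to a foreign government 10.81, debt forgiveness received from foreign official creditors 7.15.)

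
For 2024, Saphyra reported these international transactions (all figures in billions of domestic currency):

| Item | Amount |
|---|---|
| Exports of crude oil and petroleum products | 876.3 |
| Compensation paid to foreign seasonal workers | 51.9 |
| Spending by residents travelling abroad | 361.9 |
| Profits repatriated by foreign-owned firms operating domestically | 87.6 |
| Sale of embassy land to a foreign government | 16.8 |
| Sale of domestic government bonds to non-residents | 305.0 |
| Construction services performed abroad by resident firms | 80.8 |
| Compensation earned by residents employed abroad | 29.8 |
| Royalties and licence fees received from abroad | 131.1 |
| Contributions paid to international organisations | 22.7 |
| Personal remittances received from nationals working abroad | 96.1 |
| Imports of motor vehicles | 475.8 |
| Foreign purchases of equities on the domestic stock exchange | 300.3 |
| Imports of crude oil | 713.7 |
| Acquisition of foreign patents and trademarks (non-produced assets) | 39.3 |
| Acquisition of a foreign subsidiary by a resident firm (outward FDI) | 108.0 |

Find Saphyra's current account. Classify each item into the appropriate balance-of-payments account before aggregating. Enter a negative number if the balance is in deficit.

Goods: -713.7 - 475.8 + 876.3 = -313.2
Services: 80.8 - 361.9 + 131.1 = -150.0
Primary income: -87.6 - 51.9 + 29.8 = -109.7
Secondary income: -22.7 + 96.1 = 73.4
Current account = (-313.2) + (-150.0) + (-109.7) + 73.4 = -499.5
(Excluded from the current account — capital account: sale of embassy land to a foreign government 16.8, acquisition of foreign patents and trademarks (non-produced assets) 39.3; financial account: sale of domestic government bonds to non-residents 305.0, foreign purchases of equities on the domestic stock exchange 300.3, acquisition of a foreign subsidiary by a resident firm (outward FDI) 108.0.)

-499.5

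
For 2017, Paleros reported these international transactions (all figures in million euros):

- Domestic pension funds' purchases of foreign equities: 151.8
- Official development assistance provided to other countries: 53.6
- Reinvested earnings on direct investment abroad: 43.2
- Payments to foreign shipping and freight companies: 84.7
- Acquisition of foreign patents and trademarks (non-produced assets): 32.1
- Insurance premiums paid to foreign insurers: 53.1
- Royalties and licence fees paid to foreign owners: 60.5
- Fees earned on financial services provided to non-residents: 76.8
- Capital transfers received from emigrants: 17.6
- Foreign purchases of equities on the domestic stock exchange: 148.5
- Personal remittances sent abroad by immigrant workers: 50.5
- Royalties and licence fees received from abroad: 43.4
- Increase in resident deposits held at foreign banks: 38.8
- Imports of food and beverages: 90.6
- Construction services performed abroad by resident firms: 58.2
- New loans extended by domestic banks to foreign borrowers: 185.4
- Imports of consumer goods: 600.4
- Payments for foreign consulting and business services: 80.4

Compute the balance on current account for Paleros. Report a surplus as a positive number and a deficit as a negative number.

Goods: -90.6 - 600.4 = -691.0
Services: 58.2 - 84.7 + 43.4 + 76.8 - 60.5 - 80.4 - 53.1 = -100.3
Primary income: 43.2
Secondary income: -50.5 - 53.6 = -104.1
Current account = (-691.0) + (-100.3) + 43.2 + (-104.1) = -852.2
(Excluded from the current account — financial account: domestic pension funds' purchases of foreign equities 151.8, foreign purchases of equities on the domestic stock exchange 148.5, increase in resident deposits held at foreign banks 38.8, new loans extended by domestic banks to foreign borrowers 185.4; capital account: acquisition of foreign patents and trademarks (non-produced assets) 32.1, capital transfers received from emigrants 17.6.)

-852.2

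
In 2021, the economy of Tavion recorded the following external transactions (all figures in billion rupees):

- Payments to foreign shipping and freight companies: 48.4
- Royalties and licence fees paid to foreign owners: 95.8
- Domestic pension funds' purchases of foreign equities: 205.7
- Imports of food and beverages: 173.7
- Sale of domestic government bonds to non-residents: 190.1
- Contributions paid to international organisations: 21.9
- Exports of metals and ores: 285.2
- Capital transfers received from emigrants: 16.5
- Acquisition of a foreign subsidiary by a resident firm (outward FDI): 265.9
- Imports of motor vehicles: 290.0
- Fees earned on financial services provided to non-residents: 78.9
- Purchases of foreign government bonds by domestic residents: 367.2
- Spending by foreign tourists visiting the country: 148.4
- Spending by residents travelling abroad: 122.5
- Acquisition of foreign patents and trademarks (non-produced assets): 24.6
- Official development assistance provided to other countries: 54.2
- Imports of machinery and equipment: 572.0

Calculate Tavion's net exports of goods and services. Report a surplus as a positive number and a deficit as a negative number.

Goods: -173.7 + 285.2 - 290.0 - 572.0 = -750.5
Services: -48.4 + 78.9 - 122.5 + 148.4 - 95.8 = -39.4
Trade balance = -750.5 + (-39.4) = -789.9
(Excluded from the trade balance — financial account: domestic pension funds' purchases of foreign equities 205.7, sale of domestic government bonds to non-residents 190.1, acquisition of a foreign subsidiary by a resident firm (outward FDI) 265.9, purchases of foreign government bonds by domestic residents 367.2; secondary income: contributions paid to international organisations 21.9, official development assistance provided to other countries 54.2; capital account: capital transfers received from emigrants 16.5, acquisition of foreign patents and trademarks (non-produced assets) 24.6.)

-789.9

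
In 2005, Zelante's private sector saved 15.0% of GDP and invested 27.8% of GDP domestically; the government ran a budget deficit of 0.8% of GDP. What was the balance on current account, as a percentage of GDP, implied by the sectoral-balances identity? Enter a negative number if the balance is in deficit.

By the sectoral-balances identity, CA = (S_private - I) + (T - G).
Private balance = 15.0 - 27.8 = -12.8
Government balance (T - G) = -0.8
CA = -12.8 + (-0.8) = -13.6

-13.6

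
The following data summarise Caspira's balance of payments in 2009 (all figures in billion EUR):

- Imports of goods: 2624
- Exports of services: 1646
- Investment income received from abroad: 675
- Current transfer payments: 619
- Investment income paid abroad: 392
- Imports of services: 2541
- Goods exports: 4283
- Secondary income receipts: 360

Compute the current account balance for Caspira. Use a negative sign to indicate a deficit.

Goods balance = 4283 - 2624 = 1659
Services balance = 1646 - 2541 = -895
Trade balance (goods + services) = 1659 + (-895) = 764
Net primary income = 675 - 392 = 283
Net secondary income = 360 - 619 = -259
Current account = 764 + 283 + (-259) = 788

788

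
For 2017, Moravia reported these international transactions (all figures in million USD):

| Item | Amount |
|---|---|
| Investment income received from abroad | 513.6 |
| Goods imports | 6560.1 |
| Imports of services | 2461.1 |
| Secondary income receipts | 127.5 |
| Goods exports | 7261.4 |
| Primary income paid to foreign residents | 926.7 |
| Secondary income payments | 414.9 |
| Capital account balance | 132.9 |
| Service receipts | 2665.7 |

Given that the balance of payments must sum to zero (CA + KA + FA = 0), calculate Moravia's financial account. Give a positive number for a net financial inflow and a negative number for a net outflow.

Goods balance = 7261.4 - 6560.1 = 701.3
Services balance = 2665.7 - 2461.1 = 204.6
Trade balance (goods + services) = 701.3 + 204.6 = 905.9
Net primary income = 513.6 - 926.7 = -413.1
Net secondary income = 127.5 - 414.9 = -287.4
Current account = 905.9 + (-413.1) + (-287.4) = 205.4
Financial account = -(205.4 + 132.9) = -338.3

-338.3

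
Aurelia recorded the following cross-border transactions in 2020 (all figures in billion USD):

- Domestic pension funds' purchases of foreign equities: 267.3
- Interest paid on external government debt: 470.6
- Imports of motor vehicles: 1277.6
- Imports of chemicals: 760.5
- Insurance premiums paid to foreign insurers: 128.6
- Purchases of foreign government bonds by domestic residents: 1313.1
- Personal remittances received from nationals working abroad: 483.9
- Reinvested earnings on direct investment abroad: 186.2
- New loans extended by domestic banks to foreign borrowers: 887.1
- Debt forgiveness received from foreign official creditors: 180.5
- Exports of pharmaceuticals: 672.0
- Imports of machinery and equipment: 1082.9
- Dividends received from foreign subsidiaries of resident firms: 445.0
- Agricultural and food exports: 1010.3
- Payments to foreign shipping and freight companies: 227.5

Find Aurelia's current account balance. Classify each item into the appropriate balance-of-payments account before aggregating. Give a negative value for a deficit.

Goods: -1277.6 - 1082.9 + 1010.3 - 760.5 + 672.0 = -1438.7
Services: -128.6 - 227.5 = -356.1
Primary income: 186.2 - 470.6 + 445.0 = 160.6
Secondary income: 483.9
Current account = (-1438.7) + (-356.1) + 160.6 + 483.9 = -1150.3
(Excluded from the current account — financial account: domestic pension funds' purchases of foreign equities 267.3, purchases of foreign government bonds by domestic residents 1313.1, new loans extended by domestic banks to foreign borrowers 887.1; capital account: debt forgiveness received from foreign official creditors 180.5.)

-1150.3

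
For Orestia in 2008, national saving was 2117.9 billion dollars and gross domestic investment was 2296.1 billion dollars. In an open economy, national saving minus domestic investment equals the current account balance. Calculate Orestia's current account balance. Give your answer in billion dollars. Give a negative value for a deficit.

-178.2

CA = S - I = 2117.9 - 2296.1 = -178.2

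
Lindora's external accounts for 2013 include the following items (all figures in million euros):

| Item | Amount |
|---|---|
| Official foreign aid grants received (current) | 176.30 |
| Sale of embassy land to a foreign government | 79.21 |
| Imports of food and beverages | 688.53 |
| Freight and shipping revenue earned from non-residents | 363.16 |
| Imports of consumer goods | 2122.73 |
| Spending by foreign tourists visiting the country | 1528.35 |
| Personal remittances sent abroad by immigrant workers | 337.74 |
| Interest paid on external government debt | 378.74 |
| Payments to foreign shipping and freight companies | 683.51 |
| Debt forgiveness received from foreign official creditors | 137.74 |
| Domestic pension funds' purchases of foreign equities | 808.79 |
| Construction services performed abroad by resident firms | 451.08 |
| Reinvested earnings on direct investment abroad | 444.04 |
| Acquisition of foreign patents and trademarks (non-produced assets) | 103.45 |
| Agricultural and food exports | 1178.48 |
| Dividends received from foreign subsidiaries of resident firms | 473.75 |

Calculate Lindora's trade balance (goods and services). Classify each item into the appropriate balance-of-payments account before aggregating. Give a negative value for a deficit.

26.30

Goods: -2122.73 - 688.53 + 1178.48 = -1632.78
Services: 363.16 + 1528.35 - 683.51 + 451.08 = 1659.08
Trade balance = -1632.78 + 1659.08 = 26.30
(Excluded from the trade balance — secondary income: official foreign aid grants received (current) 176.30, personal remittances sent abroad by immigrant workers 337.74; capital account: sale of embassy land to a foreign government 79.21, debt forgiveness received from foreign official creditors 137.74, acquisition of foreign patents and trademarks (non-produced assets) 103.45; primary income: interest paid on external government debt 378.74, reinvested earnings on direct investment abroad 444.04, dividends received from foreign subsidiaries of resident firms 473.75; financial account: domestic pension funds' purchases of foreign equities 808.79.)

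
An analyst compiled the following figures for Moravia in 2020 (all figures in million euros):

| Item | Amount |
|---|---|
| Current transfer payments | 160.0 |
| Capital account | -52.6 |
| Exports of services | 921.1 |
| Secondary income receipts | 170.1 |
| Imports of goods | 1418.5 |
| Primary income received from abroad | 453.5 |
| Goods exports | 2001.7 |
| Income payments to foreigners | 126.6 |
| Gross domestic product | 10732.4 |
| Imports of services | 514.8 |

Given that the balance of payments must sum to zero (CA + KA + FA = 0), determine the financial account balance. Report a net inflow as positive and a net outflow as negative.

-1273.9

Goods balance = 2001.7 - 1418.5 = 583.2
Services balance = 921.1 - 514.8 = 406.3
Trade balance (goods + services) = 583.2 + 406.3 = 989.5
Net primary income = 453.5 - 126.6 = 326.9
Net secondary income = 170.1 - 160.0 = 10.1
Current account = 989.5 + 326.9 + 10.1 = 1326.5
Financial account = -(1326.5 + (-52.6)) = -1273.9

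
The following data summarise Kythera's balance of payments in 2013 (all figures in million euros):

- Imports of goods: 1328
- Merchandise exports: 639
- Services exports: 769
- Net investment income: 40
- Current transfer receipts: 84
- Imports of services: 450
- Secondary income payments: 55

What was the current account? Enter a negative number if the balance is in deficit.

Goods balance = 639 - 1328 = -689
Services balance = 769 - 450 = 319
Trade balance (goods + services) = -689 + 319 = -370
Net primary income = 40
Net secondary income = 84 - 55 = 29
Current account = -370 + 40 + 29 = -301

-301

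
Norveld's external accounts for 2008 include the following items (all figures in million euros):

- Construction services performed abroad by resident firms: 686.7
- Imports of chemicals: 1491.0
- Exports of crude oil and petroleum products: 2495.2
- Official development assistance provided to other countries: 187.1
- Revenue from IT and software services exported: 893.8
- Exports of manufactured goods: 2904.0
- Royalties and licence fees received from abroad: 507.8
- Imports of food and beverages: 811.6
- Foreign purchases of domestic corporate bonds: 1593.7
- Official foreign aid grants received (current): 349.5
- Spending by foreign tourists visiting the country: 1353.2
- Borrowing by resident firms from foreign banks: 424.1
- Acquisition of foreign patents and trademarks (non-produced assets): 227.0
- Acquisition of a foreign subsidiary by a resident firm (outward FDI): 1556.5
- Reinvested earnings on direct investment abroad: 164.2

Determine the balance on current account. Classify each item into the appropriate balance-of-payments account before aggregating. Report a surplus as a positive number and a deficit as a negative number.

Goods: 2904.0 - 1491.0 - 811.6 + 2495.2 = 3096.6
Services: 1353.2 + 686.7 + 893.8 + 507.8 = 3441.5
Primary income: 164.2
Secondary income: -187.1 + 349.5 = 162.4
Current account = 3096.6 + 3441.5 + 164.2 + 162.4 = 6864.7
(Excluded from the current account — financial account: foreign purchases of domestic corporate bonds 1593.7, borrowing by resident firms from foreign banks 424.1, acquisition of a foreign subsidiary by a resident firm (outward FDI) 1556.5; capital account: acquisition of foreign patents and trademarks (non-produced assets) 227.0.)

6864.7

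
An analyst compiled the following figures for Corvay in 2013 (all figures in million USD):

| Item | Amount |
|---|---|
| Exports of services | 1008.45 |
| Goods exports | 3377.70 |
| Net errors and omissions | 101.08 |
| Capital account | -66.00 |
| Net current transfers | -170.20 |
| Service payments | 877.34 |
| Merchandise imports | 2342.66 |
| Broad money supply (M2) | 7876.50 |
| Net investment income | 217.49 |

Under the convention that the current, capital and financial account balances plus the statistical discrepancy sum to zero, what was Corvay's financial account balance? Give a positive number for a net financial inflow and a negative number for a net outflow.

Goods balance = 3377.70 - 2342.66 = 1035.04
Services balance = 1008.45 - 877.34 = 131.11
Trade balance (goods + services) = 1035.04 + 131.11 = 1166.15
Net primary income = 217.49
Net secondary income = -170.20
Current account = 1166.15 + 217.49 + (-170.20) = 1213.44
Financial account = -(1213.44 + (-66.00) + 101.08) = -1248.52

-1248.52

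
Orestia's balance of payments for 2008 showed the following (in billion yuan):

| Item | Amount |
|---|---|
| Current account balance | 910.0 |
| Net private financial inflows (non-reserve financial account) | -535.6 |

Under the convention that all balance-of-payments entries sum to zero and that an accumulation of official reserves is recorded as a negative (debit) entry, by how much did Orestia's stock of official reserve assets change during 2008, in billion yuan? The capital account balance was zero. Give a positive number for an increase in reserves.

Official reserve transactions balance = -(910.0 + (-535.6)) = -374.4
An accumulation of reserves is recorded as a debit (negative entry), so the change in the stock of reserves is the negative of that balance.
Change in official reserves = -(-374.4) = 374.4

374.4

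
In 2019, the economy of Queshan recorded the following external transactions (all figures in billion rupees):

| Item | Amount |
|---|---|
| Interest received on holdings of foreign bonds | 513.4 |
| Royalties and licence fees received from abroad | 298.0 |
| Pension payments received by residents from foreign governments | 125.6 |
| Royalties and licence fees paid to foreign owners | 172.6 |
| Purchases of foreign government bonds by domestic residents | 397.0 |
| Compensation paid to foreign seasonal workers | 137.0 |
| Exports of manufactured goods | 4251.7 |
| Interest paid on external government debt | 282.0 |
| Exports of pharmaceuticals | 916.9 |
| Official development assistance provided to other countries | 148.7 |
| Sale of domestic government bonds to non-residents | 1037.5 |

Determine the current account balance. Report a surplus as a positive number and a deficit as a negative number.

5365.3

Goods: 916.9 + 4251.7 = 5168.6
Services: 298.0 - 172.6 = 125.4
Primary income: -282.0 + 513.4 - 137.0 = 94.4
Secondary income: 125.6 - 148.7 = -23.1
Current account = 5168.6 + 125.4 + 94.4 + (-23.1) = 5365.3
(Excluded from the current account — financial account: purchases of foreign government bonds by domestic residents 397.0, sale of domestic government bonds to non-residents 1037.5.)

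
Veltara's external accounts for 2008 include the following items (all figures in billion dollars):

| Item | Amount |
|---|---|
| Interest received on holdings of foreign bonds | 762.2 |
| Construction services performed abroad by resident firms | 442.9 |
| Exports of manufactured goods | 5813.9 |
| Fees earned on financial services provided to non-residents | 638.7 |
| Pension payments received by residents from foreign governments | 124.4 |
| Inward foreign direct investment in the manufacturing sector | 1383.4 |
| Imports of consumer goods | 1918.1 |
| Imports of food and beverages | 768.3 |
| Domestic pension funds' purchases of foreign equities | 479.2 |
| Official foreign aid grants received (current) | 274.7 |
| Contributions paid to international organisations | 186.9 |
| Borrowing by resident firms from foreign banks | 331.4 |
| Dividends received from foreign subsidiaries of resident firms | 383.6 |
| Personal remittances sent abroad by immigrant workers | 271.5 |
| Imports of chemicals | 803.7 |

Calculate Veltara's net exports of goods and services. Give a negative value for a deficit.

Goods: -1918.1 + 5813.9 - 768.3 - 803.7 = 2323.8
Services: 638.7 + 442.9 = 1081.6
Trade balance = 2323.8 + 1081.6 = 3405.4
(Excluded from the trade balance — primary income: interest received on holdings of foreign bonds 762.2, dividends received from foreign subsidiaries of resident firms 383.6; secondary income: pension payments received by residents from foreign governments 124.4, official foreign aid grants received (current) 274.7, contributions paid to international organisations 186.9, personal remittances sent abroad by immigrant workers 271.5; financial account: inward foreign direct investment in the manufacturing sector 1383.4, domestic pension funds' purchases of foreign equities 479.2, borrowing by resident firms from foreign banks 331.4.)

3405.4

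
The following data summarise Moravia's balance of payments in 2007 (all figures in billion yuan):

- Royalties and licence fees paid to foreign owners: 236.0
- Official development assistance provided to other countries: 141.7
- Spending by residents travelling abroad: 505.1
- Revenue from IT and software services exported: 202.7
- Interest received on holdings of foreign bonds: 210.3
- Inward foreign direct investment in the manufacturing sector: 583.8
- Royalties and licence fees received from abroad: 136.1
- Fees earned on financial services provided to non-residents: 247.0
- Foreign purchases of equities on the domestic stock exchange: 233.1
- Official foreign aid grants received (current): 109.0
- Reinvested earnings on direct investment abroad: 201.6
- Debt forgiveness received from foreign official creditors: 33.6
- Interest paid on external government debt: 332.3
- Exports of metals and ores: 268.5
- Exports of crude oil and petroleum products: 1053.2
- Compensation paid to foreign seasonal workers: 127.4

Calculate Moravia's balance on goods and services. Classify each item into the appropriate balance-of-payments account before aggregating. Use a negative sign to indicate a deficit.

1166.4

Goods: 1053.2 + 268.5 = 1321.7
Services: 202.7 - 236.0 + 247.0 - 505.1 + 136.1 = -155.3
Trade balance = 1321.7 + (-155.3) = 1166.4
(Excluded from the trade balance — secondary income: official development assistance provided to other countries 141.7, official foreign aid grants received (current) 109.0; primary income: interest received on holdings of foreign bonds 210.3, reinvested earnings on direct investment abroad 201.6, interest paid on external government debt 332.3, compensation paid to foreign seasonal workers 127.4; financial account: inward foreign direct investment in the manufacturing sector 583.8, foreign purchases of equities on the domestic stock exchange 233.1; capital account: debt forgiveness received from foreign official creditors 33.6.)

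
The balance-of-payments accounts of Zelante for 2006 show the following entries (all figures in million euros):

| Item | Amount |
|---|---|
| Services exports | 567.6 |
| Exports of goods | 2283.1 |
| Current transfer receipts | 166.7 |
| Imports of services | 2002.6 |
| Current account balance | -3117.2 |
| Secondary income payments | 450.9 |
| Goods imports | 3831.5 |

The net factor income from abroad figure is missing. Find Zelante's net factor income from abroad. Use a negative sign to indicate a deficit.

Current account = goods balance + services balance + net primary income + net secondary income
Sum of the known components = -3267.6
Net factor income from abroad = CA - (known components) = -3117.2 - (-3267.6) = 150.4

150.4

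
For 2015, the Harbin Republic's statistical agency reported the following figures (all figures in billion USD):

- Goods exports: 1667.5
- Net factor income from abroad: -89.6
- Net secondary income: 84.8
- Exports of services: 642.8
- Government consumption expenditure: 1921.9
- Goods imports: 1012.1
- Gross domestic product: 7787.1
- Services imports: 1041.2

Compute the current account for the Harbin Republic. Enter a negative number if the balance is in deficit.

Goods balance = 1667.5 - 1012.1 = 655.4
Services balance = 642.8 - 1041.2 = -398.4
Trade balance (goods + services) = 655.4 + (-398.4) = 257.0
Net primary income = -89.6
Net secondary income = 84.8
Current account = 257.0 + (-89.6) + 84.8 = 252.2

252.2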